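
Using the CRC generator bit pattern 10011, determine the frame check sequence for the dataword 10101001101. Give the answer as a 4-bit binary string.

0101

Append 4 zeros: 101010011010000. Divide by 10011 (XOR where the leading bit is 1):
  pos 0: 10101 XOR 10011 = 00110
  pos 2: 11000 XOR 10011 = 01011
  pos 3: 10111 XOR 10011 = 00100
  pos 5: 10010 XOR 10011 = 00001
  pos 9: 11000 XOR 10011 = 01011
  pos 10: 10110 XOR 10011 = 00101
Remainder (last 4 bits) = 0101. This is the CRC / FCS.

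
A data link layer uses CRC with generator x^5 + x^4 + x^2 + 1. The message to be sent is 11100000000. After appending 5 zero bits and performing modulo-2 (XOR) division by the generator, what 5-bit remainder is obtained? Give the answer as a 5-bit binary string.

Append 5 zeros: 1110000000000000. Divide by 110101 (XOR where the leading bit is 1):
  pos 0: 111000 XOR 110101 = 001101
  pos 2: 110100 XOR 110101 = 000001
  pos 7: 100000 XOR 110101 = 010101
  pos 8: 101010 XOR 110101 = 011111
  pos 9: 111110 XOR 110101 = 001011
Remainder (last 5 bits) = 10110. This is the CRC / FCS.

10110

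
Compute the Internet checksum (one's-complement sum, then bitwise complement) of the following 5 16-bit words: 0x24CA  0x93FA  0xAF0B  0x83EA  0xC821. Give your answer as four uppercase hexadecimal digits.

4C23

One's-complement addition (fold any carry out of bit 15 back into bit 0):
  0x24CA + 0x93FA = 0x0B8C4
  0xB8C4 + 0xAF0B = 0x167CF → wrap carry → 0x67D0
  0x67D0 + 0x83EA = 0x0EBBA
  0xEBBA + 0xC821 = 0x1B3DB → wrap carry → 0xB3DC
One's-complement sum = 0xB3DC.
Checksum = ~0xB3DC & 0xFFFF = 0x4C23.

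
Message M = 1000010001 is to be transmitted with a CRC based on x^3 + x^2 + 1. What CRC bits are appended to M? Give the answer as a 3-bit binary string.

111

Append 3 zeros: 1000010001000. Divide by 1101 (XOR where the leading bit is 1):
  pos 0: 1000 XOR 1101 = 0101
  pos 1: 1010 XOR 1101 = 0111
  pos 2: 1111 XOR 1101 = 0010
  pos 4: 1000 XOR 1101 = 0101
  pos 5: 1010 XOR 1101 = 0111
  pos 6: 1111 XOR 1101 = 0010
  pos 8: 1000 XOR 1101 = 0101
  pos 9: 1010 XOR 1101 = 0111
Remainder (last 3 bits) = 111. This is the CRC / FCS.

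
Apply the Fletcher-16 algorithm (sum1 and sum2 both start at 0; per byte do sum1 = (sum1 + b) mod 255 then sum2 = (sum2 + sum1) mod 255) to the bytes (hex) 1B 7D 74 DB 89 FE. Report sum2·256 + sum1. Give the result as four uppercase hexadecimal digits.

Running sums (mod 255):
  after byte 0 (1B): sum1=27, sum2=27
  after byte 1 (7D): sum1=152, sum2=179
  after byte 2 (74): sum1=13, sum2=192
  after byte 3 (DB): sum1=232, sum2=169
  after byte 4 (89): sum1=114, sum2=28
  after byte 5 (FE): sum1=113, sum2=141
Checksum = sum2·256 + sum1 = 141·256 + 113 = 36209 = 0x8D71.

8D71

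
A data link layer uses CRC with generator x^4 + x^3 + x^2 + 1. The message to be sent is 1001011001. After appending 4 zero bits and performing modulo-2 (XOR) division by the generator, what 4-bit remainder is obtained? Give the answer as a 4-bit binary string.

Append 4 zeros: 10010110010000. Divide by 11101 (XOR where the leading bit is 1):
  pos 0: 10010 XOR 11101 = 01111
  pos 1: 11111 XOR 11101 = 00010
  pos 4: 10100 XOR 11101 = 01001
  pos 5: 10011 XOR 11101 = 01110
  pos 6: 11100 XOR 11101 = 00001
Remainder (last 4 bits) = 1000. This is the CRC / FCS.

1000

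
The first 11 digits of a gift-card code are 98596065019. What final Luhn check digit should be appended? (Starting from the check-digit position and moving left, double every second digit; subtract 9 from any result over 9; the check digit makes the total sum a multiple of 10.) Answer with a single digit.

Partial digits right→left: 9 1 0 5 6 0 6 9 5 8 9
Double every second digit counting from the check-digit position (so the 1st, 3rd, 5th, ... of the partial from the right).
  doubled (with −9 where >9): 9 0 3 3 1 9 → sum 25
  kept as-is: 1 5 0 9 8 → sum 23
Total = 25 + 23 = 48.
Check digit = (10 − (48 mod 10)) mod 10 = 2.

2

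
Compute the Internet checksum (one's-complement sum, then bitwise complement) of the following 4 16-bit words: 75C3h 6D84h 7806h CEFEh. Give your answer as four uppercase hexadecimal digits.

D5B2

One's-complement addition (fold any carry out of bit 15 back into bit 0):
  0x75C3 + 0x6D84 = 0x0E347
  0xE347 + 0x7806 = 0x15B4D → wrap carry → 0x5B4E
  0x5B4E + 0xCEFE = 0x12A4C → wrap carry → 0x2A4D
One's-complement sum = 0x2A4D.
Checksum = ~0x2A4D & 0xFFFF = 0xD5B2.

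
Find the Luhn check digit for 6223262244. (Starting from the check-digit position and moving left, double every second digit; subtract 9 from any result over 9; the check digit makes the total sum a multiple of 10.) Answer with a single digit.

Partial digits right→left: 4 4 2 2 6 2 3 2 2 6
Double every second digit counting from the check-digit position (so the 1st, 3rd, 5th, ... of the partial from the right).
  doubled (with −9 where >9): 8 4 3 6 4 → sum 25
  kept as-is: 4 2 2 2 6 → sum 16
Total = 25 + 16 = 41.
Check digit = (10 − (41 mod 10)) mod 10 = 9.

9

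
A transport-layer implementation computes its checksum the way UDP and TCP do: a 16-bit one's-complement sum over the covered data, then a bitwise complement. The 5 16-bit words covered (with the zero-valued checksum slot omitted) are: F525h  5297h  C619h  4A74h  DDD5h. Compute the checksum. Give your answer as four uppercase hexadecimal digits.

C9DE

One's-complement addition (fold any carry out of bit 15 back into bit 0):
  0xF525 + 0x5297 = 0x147BC → wrap carry → 0x47BD
  0x47BD + 0xC619 = 0x10DD6 → wrap carry → 0x0DD7
  0x0DD7 + 0x4A74 = 0x0584B
  0x584B + 0xDDD5 = 0x13620 → wrap carry → 0x3621
One's-complement sum = 0x3621.
Checksum = ~0x3621 & 0xFFFF = 0xC9DE.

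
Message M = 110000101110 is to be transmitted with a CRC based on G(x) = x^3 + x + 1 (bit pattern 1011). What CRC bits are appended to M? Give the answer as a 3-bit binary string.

010

Append 3 zeros: 110000101110000. Divide by 1011 (XOR where the leading bit is 1):
  pos 0: 1100 XOR 1011 = 0111
  pos 1: 1110 XOR 1011 = 0101
  pos 2: 1010 XOR 1011 = 0001
  pos 5: 1101 XOR 1011 = 0110
  pos 6: 1101 XOR 1011 = 0110
  pos 7: 1101 XOR 1011 = 0110
  pos 8: 1100 XOR 1011 = 0111
  pos 9: 1110 XOR 1011 = 0101
  pos 10: 1010 XOR 1011 = 0001
Remainder (last 3 bits) = 010. This is the CRC / FCS.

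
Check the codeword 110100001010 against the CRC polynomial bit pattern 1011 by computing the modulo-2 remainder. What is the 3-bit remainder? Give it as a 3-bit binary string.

110

Modulo-2 division of 110100001010 by 1011:
  pos 0: 1101 XOR 1011 = 0110
  pos 1: 1100 XOR 1011 = 0111
  pos 2: 1110 XOR 1011 = 0101
  pos 3: 1010 XOR 1011 = 0001
  pos 6: 1010 XOR 1011 = 0001
Remainder = 110 (nonzero — an error is detected).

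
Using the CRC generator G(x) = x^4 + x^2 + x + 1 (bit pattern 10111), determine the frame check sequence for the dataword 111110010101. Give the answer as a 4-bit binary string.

Append 4 zeros: 1111100101010000. Divide by 10111 (XOR where the leading bit is 1):
  pos 0: 11111 XOR 10111 = 01000
  pos 1: 10000 XOR 10111 = 00111
  pos 3: 11101 XOR 10111 = 01010
  pos 4: 10100 XOR 10111 = 00011
  pos 7: 11101 XOR 10111 = 01010
  pos 8: 10100 XOR 10111 = 00011
  pos 11: 11000 XOR 10111 = 01111
Remainder (last 4 bits) = 1111. This is the CRC / FCS.

1111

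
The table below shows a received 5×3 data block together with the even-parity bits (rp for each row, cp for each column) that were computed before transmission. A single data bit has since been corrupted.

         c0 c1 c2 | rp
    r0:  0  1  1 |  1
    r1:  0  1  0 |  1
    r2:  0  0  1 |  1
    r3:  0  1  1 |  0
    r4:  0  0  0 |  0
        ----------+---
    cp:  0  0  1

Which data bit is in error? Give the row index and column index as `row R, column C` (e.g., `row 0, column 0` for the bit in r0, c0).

row 0, column 1

Recompute each row's even parity and compare to rp:
  r0: data parity 0, sent rp 1 → mismatch
  r1: data parity 1, sent rp 1 → ok
  r2: data parity 1, sent rp 1 → ok
  r3: data parity 0, sent rp 0 → ok
  r4: data parity 0, sent rp 0 → ok
Recompute each column's even parity and compare to cp:
  c0: data parity 0, sent cp 0 → ok
  c1: data parity 1, sent cp 0 → mismatch
  c2: data parity 1, sent cp 1 → ok
Exactly one row (r0) and one column (c1) fail → the flipped bit is at their intersection.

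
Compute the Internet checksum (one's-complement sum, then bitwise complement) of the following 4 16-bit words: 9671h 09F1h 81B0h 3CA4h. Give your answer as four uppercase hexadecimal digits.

A148

One's-complement addition (fold any carry out of bit 15 back into bit 0):
  0x9671 + 0x09F1 = 0x0A062
  0xA062 + 0x81B0 = 0x12212 → wrap carry → 0x2213
  0x2213 + 0x3CA4 = 0x05EB7
One's-complement sum = 0x5EB7.
Checksum = ~0x5EB7 & 0xFFFF = 0xA148.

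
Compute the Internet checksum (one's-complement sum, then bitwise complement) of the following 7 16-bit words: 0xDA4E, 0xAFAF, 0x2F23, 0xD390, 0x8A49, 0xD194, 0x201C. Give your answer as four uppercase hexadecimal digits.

F752

One's-complement addition (fold any carry out of bit 15 back into bit 0):
  0xDA4E + 0xAFAF = 0x189FD → wrap carry → 0x89FE
  0x89FE + 0x2F23 = 0x0B921
  0xB921 + 0xD390 = 0x18CB1 → wrap carry → 0x8CB2
  0x8CB2 + 0x8A49 = 0x116FB → wrap carry → 0x16FC
  0x16FC + 0xD194 = 0x0E890
  0xE890 + 0x201C = 0x108AC → wrap carry → 0x08AD
One's-complement sum = 0x08AD.
Checksum = ~0x08AD & 0xFFFF = 0xF752.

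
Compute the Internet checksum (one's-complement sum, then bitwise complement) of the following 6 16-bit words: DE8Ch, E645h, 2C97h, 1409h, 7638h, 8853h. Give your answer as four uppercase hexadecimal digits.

One's-complement addition (fold any carry out of bit 15 back into bit 0):
  0xDE8C + 0xE645 = 0x1C4D1 → wrap carry → 0xC4D2
  0xC4D2 + 0x2C97 = 0x0F169
  0xF169 + 0x1409 = 0x10572 → wrap carry → 0x0573
  0x0573 + 0x7638 = 0x07BAB
  0x7BAB + 0x8853 = 0x103FE → wrap carry → 0x03FF
One's-complement sum = 0x03FF.
Checksum = ~0x03FF & 0xFFFF = 0xFC00.

FC00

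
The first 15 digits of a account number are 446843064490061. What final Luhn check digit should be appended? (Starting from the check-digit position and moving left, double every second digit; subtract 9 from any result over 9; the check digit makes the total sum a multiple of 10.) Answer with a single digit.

1

Partial digits right→left: 1 6 0 0 9 4 4 6 0 3 4 8 6 4 4
Double every second digit counting from the check-digit position (so the 1st, 3rd, 5th, ... of the partial from the right).
  doubled (with −9 where >9): 2 0 9 8 0 8 3 8 → sum 38
  kept as-is: 6 0 4 6 3 8 4 → sum 31
Total = 38 + 31 = 69.
Check digit = (10 − (69 mod 10)) mod 10 = 1.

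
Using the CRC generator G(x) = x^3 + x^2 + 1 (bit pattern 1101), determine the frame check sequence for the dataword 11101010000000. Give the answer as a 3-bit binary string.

001

Append 3 zeros: 11101010000000000. Divide by 1101 (XOR where the leading bit is 1):
  pos 0: 1110 XOR 1101 = 0011
  pos 2: 1110 XOR 1101 = 0011
  pos 4: 1110 XOR 1101 = 0011
  pos 6: 1100 XOR 1101 = 0001
  pos 9: 1000 XOR 1101 = 0101
  pos 10: 1010 XOR 1101 = 0111
  pos 11: 1110 XOR 1101 = 0011
  pos 13: 1100 XOR 1101 = 0001
Remainder (last 3 bits) = 001. This is the CRC / FCS.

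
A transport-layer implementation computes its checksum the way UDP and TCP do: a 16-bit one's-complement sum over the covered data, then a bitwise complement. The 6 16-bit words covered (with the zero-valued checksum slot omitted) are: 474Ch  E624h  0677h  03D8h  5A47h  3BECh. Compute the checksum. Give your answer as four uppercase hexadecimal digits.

One's-complement addition (fold any carry out of bit 15 back into bit 0):
  0x474C + 0xE624 = 0x12D70 → wrap carry → 0x2D71
  0x2D71 + 0x0677 = 0x033E8
  0x33E8 + 0x03D8 = 0x037C0
  0x37C0 + 0x5A47 = 0x09207
  0x9207 + 0x3BEC = 0x0CDF3
One's-complement sum = 0xCDF3.
Checksum = ~0xCDF3 & 0xFFFF = 0x320C.

320C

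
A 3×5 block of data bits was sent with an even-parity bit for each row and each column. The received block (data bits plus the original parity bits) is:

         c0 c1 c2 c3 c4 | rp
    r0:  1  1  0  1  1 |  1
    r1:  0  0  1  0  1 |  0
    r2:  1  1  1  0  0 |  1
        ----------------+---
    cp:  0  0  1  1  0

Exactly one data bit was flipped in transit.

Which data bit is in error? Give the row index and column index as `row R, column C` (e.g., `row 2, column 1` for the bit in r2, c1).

row 0, column 2

Recompute each row's even parity and compare to rp:
  r0: data parity 0, sent rp 1 → mismatch
  r1: data parity 0, sent rp 0 → ok
  r2: data parity 1, sent rp 1 → ok
Recompute each column's even parity and compare to cp:
  c0: data parity 0, sent cp 0 → ok
  c1: data parity 0, sent cp 0 → ok
  c2: data parity 0, sent cp 1 → mismatch
  c3: data parity 1, sent cp 1 → ok
  c4: data parity 0, sent cp 0 → ok
Exactly one row (r0) and one column (c2) fail → the flipped bit is at their intersection.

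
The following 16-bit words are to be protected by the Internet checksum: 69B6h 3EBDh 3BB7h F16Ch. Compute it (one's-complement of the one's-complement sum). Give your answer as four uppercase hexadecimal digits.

2A68

One's-complement addition (fold any carry out of bit 15 back into bit 0):
  0x69B6 + 0x3EBD = 0x0A873
  0xA873 + 0x3BB7 = 0x0E42A
  0xE42A + 0xF16C = 0x1D596 → wrap carry → 0xD597
One's-complement sum = 0xD597.
Checksum = ~0xD597 & 0xFFFF = 0x2A68.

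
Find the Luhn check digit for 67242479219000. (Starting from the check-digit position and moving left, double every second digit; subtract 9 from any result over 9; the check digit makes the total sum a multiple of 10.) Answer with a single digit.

Partial digits right→left: 0 0 0 9 1 2 9 7 4 2 4 2 7 6
Double every second digit counting from the check-digit position (so the 1st, 3rd, 5th, ... of the partial from the right).
  doubled (with −9 where >9): 0 0 2 9 8 8 5 → sum 32
  kept as-is: 0 9 2 7 2 2 6 → sum 28
Total = 32 + 28 = 60.
Check digit = (10 − (60 mod 10)) mod 10 = 0.

0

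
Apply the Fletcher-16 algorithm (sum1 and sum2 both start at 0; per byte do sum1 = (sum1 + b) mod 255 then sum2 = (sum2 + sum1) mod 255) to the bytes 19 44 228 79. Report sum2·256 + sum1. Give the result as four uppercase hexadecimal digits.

Running sums (mod 255):
  after byte 0 (19): sum1=19, sum2=19
  after byte 1 (44): sum1=63, sum2=82
  after byte 2 (228): sum1=36, sum2=118
  after byte 3 (79): sum1=115, sum2=233
Checksum = sum2·256 + sum1 = 233·256 + 115 = 59763 = 0xE973.

E973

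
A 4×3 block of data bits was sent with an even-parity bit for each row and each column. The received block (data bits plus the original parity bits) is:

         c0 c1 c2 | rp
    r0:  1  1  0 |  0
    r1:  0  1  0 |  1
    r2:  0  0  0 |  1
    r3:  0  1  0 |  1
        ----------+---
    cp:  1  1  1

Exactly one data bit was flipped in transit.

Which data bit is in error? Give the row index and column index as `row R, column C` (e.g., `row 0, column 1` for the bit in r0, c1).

row 2, column 2

Recompute each row's even parity and compare to rp:
  r0: data parity 0, sent rp 0 → ok
  r1: data parity 1, sent rp 1 → ok
  r2: data parity 0, sent rp 1 → mismatch
  r3: data parity 1, sent rp 1 → ok
Recompute each column's even parity and compare to cp:
  c0: data parity 1, sent cp 1 → ok
  c1: data parity 1, sent cp 1 → ok
  c2: data parity 0, sent cp 1 → mismatch
Exactly one row (r2) and one column (c2) fail → the flipped bit is at their intersection.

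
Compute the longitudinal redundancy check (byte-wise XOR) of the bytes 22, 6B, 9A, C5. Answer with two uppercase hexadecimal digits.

16

XOR the bytes together:
  start with 0x22
  0x22 ⊕ 0x6B = 0x49
  0x49 ⊕ 0x9A = 0xD3
  0xD3 ⊕ 0xC5 = 0x16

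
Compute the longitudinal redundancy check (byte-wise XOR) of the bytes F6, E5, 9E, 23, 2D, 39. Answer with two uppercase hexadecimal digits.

BA

XOR the bytes together:
  start with 0xF6
  0xF6 ⊕ 0xE5 = 0x13
  0x13 ⊕ 0x9E = 0x8D
  0x8D ⊕ 0x23 = 0xAE
  0xAE ⊕ 0x2D = 0x83
  0x83 ⊕ 0x39 = 0xBA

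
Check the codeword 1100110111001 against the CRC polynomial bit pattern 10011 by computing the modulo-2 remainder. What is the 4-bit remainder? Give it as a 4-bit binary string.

Modulo-2 division of 1100110111001 by 10011:
  pos 0: 11001 XOR 10011 = 01010
  pos 1: 10101 XOR 10011 = 00110
  pos 3: 11001 XOR 10011 = 01010
  pos 4: 10101 XOR 10011 = 00110
  pos 6: 11010 XOR 10011 = 01001
  pos 7: 10010 XOR 10011 = 00001
Remainder = 0011 (nonzero — an error is detected).

0011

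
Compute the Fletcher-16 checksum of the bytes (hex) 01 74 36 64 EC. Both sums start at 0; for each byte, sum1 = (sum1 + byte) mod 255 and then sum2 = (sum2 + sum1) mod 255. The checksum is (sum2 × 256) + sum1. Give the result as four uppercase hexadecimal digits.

Running sums (mod 255):
  after byte 0 (01): sum1=1, sum2=1
  after byte 1 (74): sum1=117, sum2=118
  after byte 2 (36): sum1=171, sum2=34
  after byte 3 (64): sum1=16, sum2=50
  after byte 4 (EC): sum1=252, sum2=47
Checksum = sum2·256 + sum1 = 47·256 + 252 = 12284 = 0x2FFC.

2FFC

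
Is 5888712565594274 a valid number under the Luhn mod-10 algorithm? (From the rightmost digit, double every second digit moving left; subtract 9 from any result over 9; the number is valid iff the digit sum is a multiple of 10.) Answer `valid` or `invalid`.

invalid

From the right, keep odd positions and double even positions (subtract 9 from any doubled value over 9):
  doubled (positions 2,4,...): 5 8 1 3 4 5 7 1 → sum 34
  kept (positions 1,3,...): 4 2 9 5 5 1 8 8 → sum 42
Total = 76.
76 mod 10 = 6, so the number is invalid.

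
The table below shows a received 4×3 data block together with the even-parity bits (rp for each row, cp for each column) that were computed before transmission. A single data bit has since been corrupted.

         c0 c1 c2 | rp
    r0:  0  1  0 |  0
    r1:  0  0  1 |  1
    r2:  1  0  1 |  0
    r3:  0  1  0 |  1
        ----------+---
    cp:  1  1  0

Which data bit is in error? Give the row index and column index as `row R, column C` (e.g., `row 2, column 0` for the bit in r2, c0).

Recompute each row's even parity and compare to rp:
  r0: data parity 1, sent rp 0 → mismatch
  r1: data parity 1, sent rp 1 → ok
  r2: data parity 0, sent rp 0 → ok
  r3: data parity 1, sent rp 1 → ok
Recompute each column's even parity and compare to cp:
  c0: data parity 1, sent cp 1 → ok
  c1: data parity 0, sent cp 1 → mismatch
  c2: data parity 0, sent cp 0 → ok
Exactly one row (r0) and one column (c1) fail → the flipped bit is at their intersection.

row 0, column 1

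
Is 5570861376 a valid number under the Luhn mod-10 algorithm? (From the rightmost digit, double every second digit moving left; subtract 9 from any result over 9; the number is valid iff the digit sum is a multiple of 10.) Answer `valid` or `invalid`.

valid

From the right, keep odd positions and double even positions (subtract 9 from any doubled value over 9):
  doubled (positions 2,4,...): 5 2 7 5 1 → sum 20
  kept (positions 1,3,...): 6 3 6 0 5 → sum 20
Total = 40.
40 mod 10 = 0, so the number is valid.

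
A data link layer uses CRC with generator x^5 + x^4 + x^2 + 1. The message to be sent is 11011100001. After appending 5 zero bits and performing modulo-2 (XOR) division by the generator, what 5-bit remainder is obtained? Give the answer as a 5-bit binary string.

Append 5 zeros: 1101110000100000. Divide by 110101 (XOR where the leading bit is 1):
  pos 0: 110111 XOR 110101 = 000010
  pos 4: 100000 XOR 110101 = 010101
  pos 5: 101011 XOR 110101 = 011110
  pos 6: 111100 XOR 110101 = 001001
  pos 8: 100100 XOR 110101 = 010001
  pos 9: 100010 XOR 110101 = 010111
  pos 10: 101110 XOR 110101 = 011011
Remainder (last 5 bits) = 11011. This is the CRC / FCS.

11011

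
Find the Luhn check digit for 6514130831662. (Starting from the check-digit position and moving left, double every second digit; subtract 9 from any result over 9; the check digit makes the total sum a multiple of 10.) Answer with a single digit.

3

Partial digits right→left: 2 6 6 1 3 8 0 3 1 4 1 5 6
Double every second digit counting from the check-digit position (so the 1st, 3rd, 5th, ... of the partial from the right).
  doubled (with −9 where >9): 4 3 6 0 2 2 3 → sum 20
  kept as-is: 6 1 8 3 4 5 → sum 27
Total = 20 + 27 = 47.
Check digit = (10 − (47 mod 10)) mod 10 = 3.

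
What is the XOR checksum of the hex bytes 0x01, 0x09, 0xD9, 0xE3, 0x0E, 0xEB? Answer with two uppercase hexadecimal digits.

D7

XOR the bytes together:
  start with 0x01
  0x01 ⊕ 0x09 = 0x08
  0x08 ⊕ 0xD9 = 0xD1
  0xD1 ⊕ 0xE3 = 0x32
  0x32 ⊕ 0x0E = 0x3C
  0x3C ⊕ 0xEB = 0xD7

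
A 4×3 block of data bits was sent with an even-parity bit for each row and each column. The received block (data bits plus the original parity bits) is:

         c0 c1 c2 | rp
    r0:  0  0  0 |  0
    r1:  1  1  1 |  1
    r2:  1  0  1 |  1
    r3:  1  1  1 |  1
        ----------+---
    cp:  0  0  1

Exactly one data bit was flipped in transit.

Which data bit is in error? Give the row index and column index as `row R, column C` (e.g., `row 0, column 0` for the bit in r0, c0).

Recompute each row's even parity and compare to rp:
  r0: data parity 0, sent rp 0 → ok
  r1: data parity 1, sent rp 1 → ok
  r2: data parity 0, sent rp 1 → mismatch
  r3: data parity 1, sent rp 1 → ok
Recompute each column's even parity and compare to cp:
  c0: data parity 1, sent cp 0 → mismatch
  c1: data parity 0, sent cp 0 → ok
  c2: data parity 1, sent cp 1 → ok
Exactly one row (r2) and one column (c0) fail → the flipped bit is at their intersection.

row 2, column 0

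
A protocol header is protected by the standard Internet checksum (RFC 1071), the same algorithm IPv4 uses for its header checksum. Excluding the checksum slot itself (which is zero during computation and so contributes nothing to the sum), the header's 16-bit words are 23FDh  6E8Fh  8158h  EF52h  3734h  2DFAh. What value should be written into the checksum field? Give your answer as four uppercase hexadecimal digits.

9799

One's-complement addition (fold any carry out of bit 15 back into bit 0):
  0x23FD + 0x6E8F = 0x0928C
  0x928C + 0x8158 = 0x113E4 → wrap carry → 0x13E5
  0x13E5 + 0xEF52 = 0x10337 → wrap carry → 0x0338
  0x0338 + 0x3734 = 0x03A6C
  0x3A6C + 0x2DFA = 0x06866
One's-complement sum = 0x6866.
Checksum = ~0x6866 & 0xFFFF = 0x9799.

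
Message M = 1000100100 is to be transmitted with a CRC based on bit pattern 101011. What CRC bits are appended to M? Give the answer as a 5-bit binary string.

00001

Append 5 zeros: 100010010000000. Divide by 101011 (XOR where the leading bit is 1):
  pos 0: 100010 XOR 101011 = 001001
  pos 2: 100101 XOR 101011 = 001110
  pos 4: 111000 XOR 101011 = 010011
  pos 5: 100110 XOR 101011 = 001101
  pos 7: 110100 XOR 101011 = 011111
  pos 8: 111110 XOR 101011 = 010101
  pos 9: 101010 XOR 101011 = 000001
Remainder (last 5 bits) = 00001. This is the CRC / FCS.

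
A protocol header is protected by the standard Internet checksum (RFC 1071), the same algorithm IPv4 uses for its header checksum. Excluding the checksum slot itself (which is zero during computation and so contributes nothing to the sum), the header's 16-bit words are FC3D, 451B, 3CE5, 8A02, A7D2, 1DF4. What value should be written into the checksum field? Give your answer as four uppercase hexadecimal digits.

31F8

One's-complement addition (fold any carry out of bit 15 back into bit 0):
  0xFC3D + 0x451B = 0x14158 → wrap carry → 0x4159
  0x4159 + 0x3CE5 = 0x07E3E
  0x7E3E + 0x8A02 = 0x10840 → wrap carry → 0x0841
  0x0841 + 0xA7D2 = 0x0B013
  0xB013 + 0x1DF4 = 0x0CE07
One's-complement sum = 0xCE07.
Checksum = ~0xCE07 & 0xFFFF = 0x31F8.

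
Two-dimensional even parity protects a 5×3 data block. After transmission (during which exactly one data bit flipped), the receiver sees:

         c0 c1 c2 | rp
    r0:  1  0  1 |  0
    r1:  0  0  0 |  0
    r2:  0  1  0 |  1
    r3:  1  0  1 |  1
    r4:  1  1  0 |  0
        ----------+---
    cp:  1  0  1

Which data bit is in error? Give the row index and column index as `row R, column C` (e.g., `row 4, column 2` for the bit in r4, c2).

Recompute each row's even parity and compare to rp:
  r0: data parity 0, sent rp 0 → ok
  r1: data parity 0, sent rp 0 → ok
  r2: data parity 1, sent rp 1 → ok
  r3: data parity 0, sent rp 1 → mismatch
  r4: data parity 0, sent rp 0 → ok
Recompute each column's even parity and compare to cp:
  c0: data parity 1, sent cp 1 → ok
  c1: data parity 0, sent cp 0 → ok
  c2: data parity 0, sent cp 1 → mismatch
Exactly one row (r3) and one column (c2) fail → the flipped bit is at their intersection.

row 3, column 2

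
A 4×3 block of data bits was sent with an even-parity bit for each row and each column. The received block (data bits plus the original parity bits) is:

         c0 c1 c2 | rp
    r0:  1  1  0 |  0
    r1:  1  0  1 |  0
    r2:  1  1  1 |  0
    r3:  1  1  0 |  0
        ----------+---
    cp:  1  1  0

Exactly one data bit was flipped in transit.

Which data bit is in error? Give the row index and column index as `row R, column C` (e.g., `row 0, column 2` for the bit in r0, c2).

Recompute each row's even parity and compare to rp:
  r0: data parity 0, sent rp 0 → ok
  r1: data parity 0, sent rp 0 → ok
  r2: data parity 1, sent rp 0 → mismatch
  r3: data parity 0, sent rp 0 → ok
Recompute each column's even parity and compare to cp:
  c0: data parity 0, sent cp 1 → mismatch
  c1: data parity 1, sent cp 1 → ok
  c2: data parity 0, sent cp 0 → ok
Exactly one row (r2) and one column (c0) fail → the flipped bit is at their intersection.

row 2, column 0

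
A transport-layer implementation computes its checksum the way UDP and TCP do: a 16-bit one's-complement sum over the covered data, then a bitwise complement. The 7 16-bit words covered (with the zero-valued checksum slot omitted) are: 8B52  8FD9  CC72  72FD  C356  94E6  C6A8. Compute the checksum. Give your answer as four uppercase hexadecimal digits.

One's-complement addition (fold any carry out of bit 15 back into bit 0):
  0x8B52 + 0x8FD9 = 0x11B2B → wrap carry → 0x1B2C
  0x1B2C + 0xCC72 = 0x0E79E
  0xE79E + 0x72FD = 0x15A9B → wrap carry → 0x5A9C
  0x5A9C + 0xC356 = 0x11DF2 → wrap carry → 0x1DF3
  0x1DF3 + 0x94E6 = 0x0B2D9
  0xB2D9 + 0xC6A8 = 0x17981 → wrap carry → 0x7982
One's-complement sum = 0x7982.
Checksum = ~0x7982 & 0xFFFF = 0x867D.

867D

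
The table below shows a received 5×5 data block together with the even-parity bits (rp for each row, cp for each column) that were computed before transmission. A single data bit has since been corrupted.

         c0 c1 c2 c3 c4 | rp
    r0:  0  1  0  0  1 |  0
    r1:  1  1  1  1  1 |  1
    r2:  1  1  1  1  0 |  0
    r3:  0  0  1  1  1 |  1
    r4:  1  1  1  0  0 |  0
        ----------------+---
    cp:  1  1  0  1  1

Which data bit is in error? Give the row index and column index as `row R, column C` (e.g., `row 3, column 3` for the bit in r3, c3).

row 4, column 1

Recompute each row's even parity and compare to rp:
  r0: data parity 0, sent rp 0 → ok
  r1: data parity 1, sent rp 1 → ok
  r2: data parity 0, sent rp 0 → ok
  r3: data parity 1, sent rp 1 → ok
  r4: data parity 1, sent rp 0 → mismatch
Recompute each column's even parity and compare to cp:
  c0: data parity 1, sent cp 1 → ok
  c1: data parity 0, sent cp 1 → mismatch
  c2: data parity 0, sent cp 0 → ok
  c3: data parity 1, sent cp 1 → ok
  c4: data parity 1, sent cp 1 → ok
Exactly one row (r4) and one column (c1) fail → the flipped bit is at their intersection.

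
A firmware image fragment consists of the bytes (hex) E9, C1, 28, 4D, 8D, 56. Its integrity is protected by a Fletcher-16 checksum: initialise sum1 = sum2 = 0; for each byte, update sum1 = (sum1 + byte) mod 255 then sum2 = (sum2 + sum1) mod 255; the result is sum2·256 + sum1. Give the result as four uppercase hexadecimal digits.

Running sums (mod 255):
  after byte 0 (E9): sum1=233, sum2=233
  after byte 1 (C1): sum1=171, sum2=149
  after byte 2 (28): sum1=211, sum2=105
  after byte 3 (4D): sum1=33, sum2=138
  after byte 4 (8D): sum1=174, sum2=57
  after byte 5 (56): sum1=5, sum2=62
Checksum = sum2·256 + sum1 = 62·256 + 5 = 15877 = 0x3E05.

3E05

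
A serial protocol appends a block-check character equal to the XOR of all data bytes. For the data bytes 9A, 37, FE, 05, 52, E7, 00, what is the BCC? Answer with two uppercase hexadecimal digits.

XOR the bytes together:
  start with 0x9A
  0x9A ⊕ 0x37 = 0xAD
  0xAD ⊕ 0xFE = 0x53
  0x53 ⊕ 0x05 = 0x56
  0x56 ⊕ 0x52 = 0x04
  0x04 ⊕ 0xE7 = 0xE3
  0xE3 ⊕ 0x00 = 0xE3

E3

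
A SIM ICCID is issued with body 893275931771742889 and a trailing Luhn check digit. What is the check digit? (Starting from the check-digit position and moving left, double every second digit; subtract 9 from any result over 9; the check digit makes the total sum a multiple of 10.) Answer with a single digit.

Partial digits right→left: 9 8 8 2 4 7 1 7 7 1 3 9 5 7 2 3 9 8
Double every second digit counting from the check-digit position (so the 1st, 3rd, 5th, ... of the partial from the right).
  doubled (with −9 where >9): 9 7 8 2 5 6 1 4 9 → sum 51
  kept as-is: 8 2 7 7 1 9 7 3 8 → sum 52
Total = 51 + 52 = 103.
Check digit = (10 − (103 mod 10)) mod 10 = 7.

7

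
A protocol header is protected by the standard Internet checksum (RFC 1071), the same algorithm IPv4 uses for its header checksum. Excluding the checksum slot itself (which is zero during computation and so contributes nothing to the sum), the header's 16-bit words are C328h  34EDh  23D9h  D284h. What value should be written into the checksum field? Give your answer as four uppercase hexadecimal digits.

118C

One's-complement addition (fold any carry out of bit 15 back into bit 0):
  0xC328 + 0x34ED = 0x0F815
  0xF815 + 0x23D9 = 0x11BEE → wrap carry → 0x1BEF
  0x1BEF + 0xD284 = 0x0EE73
One's-complement sum = 0xEE73.
Checksum = ~0xEE73 & 0xFFFF = 0x118C.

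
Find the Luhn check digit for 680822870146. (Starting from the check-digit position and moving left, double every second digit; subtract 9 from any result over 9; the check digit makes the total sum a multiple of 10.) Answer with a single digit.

2

Partial digits right→left: 6 4 1 0 7 8 2 2 8 0 8 6
Double every second digit counting from the check-digit position (so the 1st, 3rd, 5th, ... of the partial from the right).
  doubled (with −9 where >9): 3 2 5 4 7 7 → sum 28
  kept as-is: 4 0 8 2 0 6 → sum 20
Total = 28 + 20 = 48.
Check digit = (10 − (48 mod 10)) mod 10 = 2.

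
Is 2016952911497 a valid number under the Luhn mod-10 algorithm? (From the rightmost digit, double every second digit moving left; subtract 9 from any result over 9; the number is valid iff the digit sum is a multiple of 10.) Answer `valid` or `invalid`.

valid

From the right, keep odd positions and double even positions (subtract 9 from any doubled value over 9):
  doubled (positions 2,4,...): 9 2 9 1 3 0 → sum 24
  kept (positions 1,3,...): 7 4 1 2 9 1 2 → sum 26
Total = 50.
50 mod 10 = 0, so the number is valid.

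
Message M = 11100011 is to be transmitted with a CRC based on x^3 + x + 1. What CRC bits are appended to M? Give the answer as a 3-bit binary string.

Append 3 zeros: 11100011000. Divide by 1011 (XOR where the leading bit is 1):
  pos 0: 1110 XOR 1011 = 0101
  pos 1: 1010 XOR 1011 = 0001
  pos 4: 1011 XOR 1011 = 0000
Remainder (last 3 bits) = 000. This is the CRC / FCS.

000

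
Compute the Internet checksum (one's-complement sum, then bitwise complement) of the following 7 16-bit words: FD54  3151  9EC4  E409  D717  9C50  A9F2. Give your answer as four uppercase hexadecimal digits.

3130

One's-complement addition (fold any carry out of bit 15 back into bit 0):
  0xFD54 + 0x3151 = 0x12EA5 → wrap carry → 0x2EA6
  0x2EA6 + 0x9EC4 = 0x0CD6A
  0xCD6A + 0xE409 = 0x1B173 → wrap carry → 0xB174
  0xB174 + 0xD717 = 0x1888B → wrap carry → 0x888C
  0x888C + 0x9C50 = 0x124DC → wrap carry → 0x24DD
  0x24DD + 0xA9F2 = 0x0CECF
One's-complement sum = 0xCECF.
Checksum = ~0xCECF & 0xFFFF = 0x3130.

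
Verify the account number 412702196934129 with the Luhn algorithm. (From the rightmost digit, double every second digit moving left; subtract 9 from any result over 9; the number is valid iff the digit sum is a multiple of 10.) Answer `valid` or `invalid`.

From the right, keep odd positions and double even positions (subtract 9 from any doubled value over 9):
  doubled (positions 2,4,...): 4 8 9 9 4 5 2 → sum 41
  kept (positions 1,3,...): 9 1 3 6 1 0 2 4 → sum 26
Total = 67.
67 mod 10 = 7, so the number is invalid.

invalid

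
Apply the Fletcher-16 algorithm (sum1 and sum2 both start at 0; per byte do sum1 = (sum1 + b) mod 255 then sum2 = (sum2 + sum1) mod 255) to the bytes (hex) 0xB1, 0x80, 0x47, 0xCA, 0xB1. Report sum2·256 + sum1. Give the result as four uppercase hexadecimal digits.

Running sums (mod 255):
  after byte 0 (0xB1): sum1=177, sum2=177
  after byte 1 (0x80): sum1=50, sum2=227
  after byte 2 (0x47): sum1=121, sum2=93
  after byte 3 (0xCA): sum1=68, sum2=161
  after byte 4 (0xB1): sum1=245, sum2=151
Checksum = sum2·256 + sum1 = 151·256 + 245 = 38901 = 0x97F5.

97F5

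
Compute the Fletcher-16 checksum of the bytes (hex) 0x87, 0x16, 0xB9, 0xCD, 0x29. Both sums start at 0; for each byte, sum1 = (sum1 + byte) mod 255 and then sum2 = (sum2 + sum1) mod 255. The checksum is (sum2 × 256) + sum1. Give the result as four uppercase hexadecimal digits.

Running sums (mod 255):
  after byte 0 (0x87): sum1=135, sum2=135
  after byte 1 (0x16): sum1=157, sum2=37
  after byte 2 (0xB9): sum1=87, sum2=124
  after byte 3 (0xCD): sum1=37, sum2=161
  after byte 4 (0x29): sum1=78, sum2=239
Checksum = sum2·256 + sum1 = 239·256 + 78 = 61262 = 0xEF4E.

EF4E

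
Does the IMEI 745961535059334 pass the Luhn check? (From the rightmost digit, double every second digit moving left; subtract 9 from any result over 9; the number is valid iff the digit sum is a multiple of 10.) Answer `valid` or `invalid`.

From the right, keep odd positions and double even positions (subtract 9 from any doubled value over 9):
  doubled (positions 2,4,...): 6 9 0 6 2 9 8 → sum 40
  kept (positions 1,3,...): 4 3 5 5 5 6 5 7 → sum 40
Total = 80.
80 mod 10 = 0, so the number is valid.

valid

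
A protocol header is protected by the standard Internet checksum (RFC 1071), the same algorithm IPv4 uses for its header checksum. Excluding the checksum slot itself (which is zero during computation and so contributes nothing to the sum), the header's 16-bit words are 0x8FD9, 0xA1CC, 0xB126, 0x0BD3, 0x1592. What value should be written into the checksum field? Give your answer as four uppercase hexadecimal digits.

FBCD

One's-complement addition (fold any carry out of bit 15 back into bit 0):
  0x8FD9 + 0xA1CC = 0x131A5 → wrap carry → 0x31A6
  0x31A6 + 0xB126 = 0x0E2CC
  0xE2CC + 0x0BD3 = 0x0EE9F
  0xEE9F + 0x1592 = 0x10431 → wrap carry → 0x0432
One's-complement sum = 0x0432.
Checksum = ~0x0432 & 0xFFFF = 0xFBCD.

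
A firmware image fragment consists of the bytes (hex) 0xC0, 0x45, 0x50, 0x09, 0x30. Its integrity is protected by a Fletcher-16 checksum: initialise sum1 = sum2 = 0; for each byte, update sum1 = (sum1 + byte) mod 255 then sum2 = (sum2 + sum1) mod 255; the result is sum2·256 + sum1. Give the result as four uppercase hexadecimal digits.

0C8F

Running sums (mod 255):
  after byte 0 (0xC0): sum1=192, sum2=192
  after byte 1 (0x45): sum1=6, sum2=198
  after byte 2 (0x50): sum1=86, sum2=29
  after byte 3 (0x09): sum1=95, sum2=124
  after byte 4 (0x30): sum1=143, sum2=12
Checksum = sum2·256 + sum1 = 12·256 + 143 = 3215 = 0x0C8F.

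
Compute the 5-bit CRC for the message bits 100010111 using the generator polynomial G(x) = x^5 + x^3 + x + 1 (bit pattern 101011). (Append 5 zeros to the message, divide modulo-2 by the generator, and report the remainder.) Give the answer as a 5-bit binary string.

Append 5 zeros: 10001011100000. Divide by 101011 (XOR where the leading bit is 1):
  pos 0: 100010 XOR 101011 = 001001
  pos 2: 100111 XOR 101011 = 001100
  pos 4: 110010 XOR 101011 = 011001
  pos 5: 110010 XOR 101011 = 011001
  pos 6: 110010 XOR 101011 = 011001
  pos 7: 110010 XOR 101011 = 011001
  pos 8: 110010 XOR 101011 = 011001
Remainder (last 5 bits) = 11001. This is the CRC / FCS.

11001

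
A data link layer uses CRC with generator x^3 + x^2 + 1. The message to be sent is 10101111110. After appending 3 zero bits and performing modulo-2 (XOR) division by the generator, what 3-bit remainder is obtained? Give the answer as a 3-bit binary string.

100

Append 3 zeros: 10101111110000. Divide by 1101 (XOR where the leading bit is 1):
  pos 0: 1010 XOR 1101 = 0111
  pos 1: 1111 XOR 1101 = 0010
  pos 3: 1011 XOR 1101 = 0110
  pos 4: 1101 XOR 1101 = 0000
  pos 8: 1100 XOR 1101 = 0001
Remainder (last 3 bits) = 100. This is the CRC / FCS.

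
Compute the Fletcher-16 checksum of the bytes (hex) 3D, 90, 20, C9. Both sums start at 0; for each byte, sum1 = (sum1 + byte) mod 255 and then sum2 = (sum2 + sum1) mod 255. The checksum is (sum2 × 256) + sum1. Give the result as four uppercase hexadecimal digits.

Running sums (mod 255):
  after byte 0 (3D): sum1=61, sum2=61
  after byte 1 (90): sum1=205, sum2=11
  after byte 2 (20): sum1=237, sum2=248
  after byte 3 (C9): sum1=183, sum2=176
Checksum = sum2·256 + sum1 = 176·256 + 183 = 45239 = 0xB0B7.

B0B7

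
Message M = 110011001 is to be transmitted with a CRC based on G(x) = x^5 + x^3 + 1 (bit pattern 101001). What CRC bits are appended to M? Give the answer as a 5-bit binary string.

00101

Append 5 zeros: 11001100100000. Divide by 101001 (XOR where the leading bit is 1):
  pos 0: 110011 XOR 101001 = 011010
  pos 1: 110100 XOR 101001 = 011101
  pos 2: 111010 XOR 101001 = 010011
  pos 3: 100111 XOR 101001 = 001110
  pos 5: 111000 XOR 101001 = 010001
  pos 6: 100010 XOR 101001 = 001011
  pos 8: 101100 XOR 101001 = 000101
Remainder (last 5 bits) = 00101. This is the CRC / FCS.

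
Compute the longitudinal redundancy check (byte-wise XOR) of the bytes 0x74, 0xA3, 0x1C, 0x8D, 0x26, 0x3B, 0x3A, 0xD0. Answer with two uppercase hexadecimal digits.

B1

XOR the bytes together:
  start with 0x74
  0x74 ⊕ 0xA3 = 0xD7
  0xD7 ⊕ 0x1C = 0xCB
  0xCB ⊕ 0x8D = 0x46
  0x46 ⊕ 0x26 = 0x60
  0x60 ⊕ 0x3B = 0x5B
  0x5B ⊕ 0x3A = 0x61
  0x61 ⊕ 0xD0 = 0xB1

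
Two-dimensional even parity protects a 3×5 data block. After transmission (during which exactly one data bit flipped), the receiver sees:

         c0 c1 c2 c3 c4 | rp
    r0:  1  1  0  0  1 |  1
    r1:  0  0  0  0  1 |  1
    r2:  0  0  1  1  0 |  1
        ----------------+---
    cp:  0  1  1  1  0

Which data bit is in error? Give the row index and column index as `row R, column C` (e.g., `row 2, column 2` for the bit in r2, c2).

row 2, column 0

Recompute each row's even parity and compare to rp:
  r0: data parity 1, sent rp 1 → ok
  r1: data parity 1, sent rp 1 → ok
  r2: data parity 0, sent rp 1 → mismatch
Recompute each column's even parity and compare to cp:
  c0: data parity 1, sent cp 0 → mismatch
  c1: data parity 1, sent cp 1 → ok
  c2: data parity 1, sent cp 1 → ok
  c3: data parity 1, sent cp 1 → ok
  c4: data parity 0, sent cp 0 → ok
Exactly one row (r2) and one column (c0) fail → the flipped bit is at their intersection.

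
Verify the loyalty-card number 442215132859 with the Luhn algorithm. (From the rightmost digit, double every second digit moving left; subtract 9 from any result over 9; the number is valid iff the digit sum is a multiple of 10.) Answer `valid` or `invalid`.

invalid

From the right, keep odd positions and double even positions (subtract 9 from any doubled value over 9):
  doubled (positions 2,4,...): 1 4 2 2 4 8 → sum 21
  kept (positions 1,3,...): 9 8 3 5 2 4 → sum 31
Total = 52.
52 mod 10 = 2, so the number is invalid.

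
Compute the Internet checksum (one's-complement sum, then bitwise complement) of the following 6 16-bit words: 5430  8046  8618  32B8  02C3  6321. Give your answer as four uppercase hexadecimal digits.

One's-complement addition (fold any carry out of bit 15 back into bit 0):
  0x5430 + 0x8046 = 0x0D476
  0xD476 + 0x8618 = 0x15A8E → wrap carry → 0x5A8F
  0x5A8F + 0x32B8 = 0x08D47
  0x8D47 + 0x02C3 = 0x0900A
  0x900A + 0x6321 = 0x0F32B
One's-complement sum = 0xF32B.
Checksum = ~0xF32B & 0xFFFF = 0x0CD4.

0CD4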